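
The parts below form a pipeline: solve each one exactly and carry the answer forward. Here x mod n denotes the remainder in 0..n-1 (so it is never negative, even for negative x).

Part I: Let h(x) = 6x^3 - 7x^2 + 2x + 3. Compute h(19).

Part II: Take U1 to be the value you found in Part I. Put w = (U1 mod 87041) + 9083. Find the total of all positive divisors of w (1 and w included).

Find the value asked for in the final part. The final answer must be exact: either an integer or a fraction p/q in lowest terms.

69504

Part I: 6*(19)^3 - 7*(19)^2 + 2*(19)^1 + 3 = (41154) + (-2527) + (38) + (3) = 38668; answer 38668
Part II: U1 = 38668; w = 47751; 47751 = 3 * 11 * 1447; sigma = (1 + 3) * (1 + 11) * (1 + 1447) = 4 * 12 * 1448 = 69504; answer 69504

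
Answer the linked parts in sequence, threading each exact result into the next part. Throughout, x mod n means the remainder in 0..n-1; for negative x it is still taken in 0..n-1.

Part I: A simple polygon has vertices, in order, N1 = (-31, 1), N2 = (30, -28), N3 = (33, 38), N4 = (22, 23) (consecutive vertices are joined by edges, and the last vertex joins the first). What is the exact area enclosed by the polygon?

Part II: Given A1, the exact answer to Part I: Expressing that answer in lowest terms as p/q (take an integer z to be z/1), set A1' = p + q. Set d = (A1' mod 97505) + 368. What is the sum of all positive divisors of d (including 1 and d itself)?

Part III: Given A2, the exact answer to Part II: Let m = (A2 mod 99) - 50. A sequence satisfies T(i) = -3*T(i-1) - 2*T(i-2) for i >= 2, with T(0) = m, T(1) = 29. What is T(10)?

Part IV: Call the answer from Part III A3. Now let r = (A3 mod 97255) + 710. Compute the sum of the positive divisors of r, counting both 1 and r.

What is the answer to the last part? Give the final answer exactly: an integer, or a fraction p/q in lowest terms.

44196

Part I: cross terms: (-31*-28 - 30*1)=838, (30*38 - 33*-28)=2064, (33*23 - 22*38)=-77, (22*1 - -31*23)=735; twice the area = |3560| = 3560; area = 1780; answer 1780
Part II: A1 = 1780; threaded value p + q = 1781; d = 2149; 2149 = 7 * 307; sigma = (1 + 7) * (1 + 307) = 8 * 308 = 2464; answer 2464
Part III: A2 = 2464; m = 38; T(2) = -3*(29) - 2*(38) = -163; iterating: T(2)=-163, T(3)=431, T(4)=-967, T(5)=2039, T(6)=-4183, T(7)=8471, T(8)=-17047, T(9)=34199, T(10)=-68503; answer -68503
Part IV: A3 = -68503; r = 29462; 29462 = 2 * 14731; sigma = (1 + 2) * (1 + 14731) = 3 * 14732 = 44196; answer 44196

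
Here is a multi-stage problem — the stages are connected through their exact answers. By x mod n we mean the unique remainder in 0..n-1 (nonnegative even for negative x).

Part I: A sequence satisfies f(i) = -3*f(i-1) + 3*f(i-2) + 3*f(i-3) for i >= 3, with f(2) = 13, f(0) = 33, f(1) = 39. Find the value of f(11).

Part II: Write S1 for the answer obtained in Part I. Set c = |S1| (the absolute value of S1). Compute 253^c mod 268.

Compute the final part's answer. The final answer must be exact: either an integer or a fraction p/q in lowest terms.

Part I: f(3) = -3*(13) + 3*(39) + 3*(33) = 177; iterating: f(3)=177, f(4)=-375, f(5)=1695, f(6)=-5679, f(7)=20997, f(8)=-74943, f(9)=270783, f(10)=-974187, f(11)=3510081; answer 3510081
Part II: S1 = 3510081; c = 3510081; squarings mod 268: 253^1=253, 253^2=225, 253^4=241, 253^8=193, 253^16=265, 253^32=9, 253^64=81, 253^128=129, 253^256=25, 253^512=89, 253^1024=149, 253^2048=225, 253^4096=241, 253^8192=193, 253^16384=265, 253^32768=9, 253^65536=81, 253^131072=129, 253^262144=25, 253^524288=89, 253^1048576=149, 253^2097152=225; 253^3510081 = 253^1 * 253^64 * 253^256 * 253^512 * 253^1024 * 253^2048 * 253^32768 * 253^65536 * 253^262144 * 253^1048576 * 253^2097152 = 109 (mod 268); answer 109

109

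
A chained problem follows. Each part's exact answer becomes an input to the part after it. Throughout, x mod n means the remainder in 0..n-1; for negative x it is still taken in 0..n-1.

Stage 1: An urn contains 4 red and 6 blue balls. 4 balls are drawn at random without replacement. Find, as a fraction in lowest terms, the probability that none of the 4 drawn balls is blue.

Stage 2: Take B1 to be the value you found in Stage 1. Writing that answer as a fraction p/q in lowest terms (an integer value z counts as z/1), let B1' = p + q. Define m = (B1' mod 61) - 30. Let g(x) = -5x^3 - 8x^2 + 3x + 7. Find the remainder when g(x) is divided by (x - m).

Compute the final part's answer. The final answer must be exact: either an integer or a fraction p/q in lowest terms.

Stage 1: total draws C(10,4) = 210; favorable C(4,4) = 1; P = 1/210; answer 1/210
Stage 2: B1 = 1/210; threaded value p + q = 211; m = -2; remainder = value at the root: -5*(-2)^3 - 8*(-2)^2 + 3*(-2)^1 + 7 = (40) + (-32) + (-6) + (7) = 9; answer 9

9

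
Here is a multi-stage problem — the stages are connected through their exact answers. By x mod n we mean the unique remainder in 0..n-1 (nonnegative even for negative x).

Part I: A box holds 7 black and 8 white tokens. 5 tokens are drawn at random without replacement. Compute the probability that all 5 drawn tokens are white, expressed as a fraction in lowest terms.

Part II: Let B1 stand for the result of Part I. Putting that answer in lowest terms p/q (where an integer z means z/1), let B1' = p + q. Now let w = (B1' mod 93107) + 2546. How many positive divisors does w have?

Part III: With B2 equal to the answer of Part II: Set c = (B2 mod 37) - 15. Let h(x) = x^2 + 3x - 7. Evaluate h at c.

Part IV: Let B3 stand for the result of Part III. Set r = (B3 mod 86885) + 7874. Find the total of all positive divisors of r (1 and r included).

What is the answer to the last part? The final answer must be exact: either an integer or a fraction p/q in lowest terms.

10032

Part I: total draws C(15,5) = 3003; favorable C(8,5) = 56; P = 8/429; answer 8/429
Part II: B1 = 8/429; threaded value p + q = 437; w = 2983; 2983 = 19 * 157; number of divisors = (1+1) * (1+1) = 4; answer 4
Part III: B2 = 4; c = -11; 1*(-11)^2 + 3*(-11)^1 - 7 = (121) + (-33) + (-7) = 81; answer 81
Part IV: B3 = 81; r = 7955; 7955 = 5 * 37 * 43; sigma = (1 + 5) * (1 + 37) * (1 + 43) = 6 * 38 * 44 = 10032; answer 10032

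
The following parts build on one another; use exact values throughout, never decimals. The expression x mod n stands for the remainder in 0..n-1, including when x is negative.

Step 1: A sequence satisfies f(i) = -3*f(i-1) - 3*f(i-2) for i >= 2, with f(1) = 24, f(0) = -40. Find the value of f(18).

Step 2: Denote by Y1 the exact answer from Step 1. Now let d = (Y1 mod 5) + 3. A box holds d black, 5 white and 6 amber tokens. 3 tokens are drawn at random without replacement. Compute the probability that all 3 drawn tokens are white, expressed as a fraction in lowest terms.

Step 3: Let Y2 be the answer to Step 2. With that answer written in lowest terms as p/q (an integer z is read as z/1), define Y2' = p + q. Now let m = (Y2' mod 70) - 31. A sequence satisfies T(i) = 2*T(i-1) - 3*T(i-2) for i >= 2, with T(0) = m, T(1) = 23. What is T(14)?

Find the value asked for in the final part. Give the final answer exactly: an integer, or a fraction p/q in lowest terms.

32002

Step 1: f(2) = -3*(24) - 3*(-40) = 48; iterating: f(2)=48, f(3)=-216, f(4)=504, f(5)=-864, f(6)=1080, f(7)=-648, f(8)=-1296, f(9)=5832, f(10)=-13608, f(11)=23328, f(12)=-29160, f(13)=17496, f(14)=34992, f(15)=-157464, f(16)=367416, f(17)=-629856, f(18)=787320; answer 787320
Step 2: Y1 = 787320; d = 3; total draws C(14,3) = 364; favorable C(5,3) = 10; P = 5/182; answer 5/182
Step 3: Y2 = 5/182; threaded value p + q = 187; m = 16; T(2) = 2*(23) - 3*(16) = -2; iterating: T(2)=-2, T(3)=-73, T(4)=-140, T(5)=-61, T(6)=298, T(7)=779, T(8)=664, T(9)=-1009, T(10)=-4010, T(11)=-4993, T(12)=2044, T(13)=19067, T(14)=32002; answer 32002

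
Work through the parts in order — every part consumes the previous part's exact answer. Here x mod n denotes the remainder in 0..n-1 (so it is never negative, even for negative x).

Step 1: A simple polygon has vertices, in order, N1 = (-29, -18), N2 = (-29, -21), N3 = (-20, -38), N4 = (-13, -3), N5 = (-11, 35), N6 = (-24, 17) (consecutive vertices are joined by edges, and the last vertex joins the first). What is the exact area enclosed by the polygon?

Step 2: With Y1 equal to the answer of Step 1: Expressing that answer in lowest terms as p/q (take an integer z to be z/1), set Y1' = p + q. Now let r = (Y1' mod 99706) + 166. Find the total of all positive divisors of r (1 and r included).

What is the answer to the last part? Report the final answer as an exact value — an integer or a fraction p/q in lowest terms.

Step 1: cross terms: (-29*-21 - -29*-18)=87, (-29*-38 - -20*-21)=682, (-20*-3 - -13*-38)=-434, (-13*35 - -11*-3)=-488, (-11*17 - -24*35)=653, (-24*-18 - -29*17)=925; twice the area = |1425| = 1425; area = 1425/2; answer 1425/2
Step 2: Y1 = 1425/2; threaded value p + q = 1427; r = 1593; 1593 = 3^3 * 59; sigma = (1 + 3 + 9 + 27) * (1 + 59) = 40 * 60 = 2400; answer 2400

2400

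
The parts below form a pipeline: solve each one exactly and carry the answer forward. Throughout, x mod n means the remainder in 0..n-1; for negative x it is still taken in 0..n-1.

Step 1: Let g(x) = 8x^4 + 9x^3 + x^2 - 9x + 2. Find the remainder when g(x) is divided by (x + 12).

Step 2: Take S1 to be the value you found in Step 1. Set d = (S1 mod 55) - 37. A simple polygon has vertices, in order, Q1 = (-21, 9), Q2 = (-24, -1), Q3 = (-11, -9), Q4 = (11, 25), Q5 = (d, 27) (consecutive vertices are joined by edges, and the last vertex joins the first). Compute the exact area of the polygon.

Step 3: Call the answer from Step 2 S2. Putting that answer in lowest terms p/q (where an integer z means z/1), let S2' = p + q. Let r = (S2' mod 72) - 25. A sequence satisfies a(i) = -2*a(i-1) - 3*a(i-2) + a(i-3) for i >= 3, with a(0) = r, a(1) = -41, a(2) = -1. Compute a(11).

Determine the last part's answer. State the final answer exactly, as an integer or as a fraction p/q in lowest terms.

30944

Step 1: remainder = value at the root: 8*(-12)^4 + 9*(-12)^3 + 1*(-12)^2 - 9*(-12)^1 + 2 = (165888) + (-15552) + (144) + (108) + (2) = 150590; answer 150590
Step 2: S1 = 150590; d = -37; cross terms: (-21*-1 - -24*9)=237, (-24*-9 - -11*-1)=205, (-11*25 - 11*-9)=-176, (11*27 - -37*25)=1222, (-37*9 - -21*27)=234; twice the area = |1722| = 1722; area = 861; answer 861
Step 3: S2 = 861; threaded value p + q = 862; r = 45; a(3) = -2*(-1) - 3*(-41) + 1*(45) = 170; iterating: a(3)=170, a(4)=-378, a(5)=245, a(6)=814, a(7)=-2741, a(8)=3285, a(9)=2467, a(10)=-17530, a(11)=30944; answer 30944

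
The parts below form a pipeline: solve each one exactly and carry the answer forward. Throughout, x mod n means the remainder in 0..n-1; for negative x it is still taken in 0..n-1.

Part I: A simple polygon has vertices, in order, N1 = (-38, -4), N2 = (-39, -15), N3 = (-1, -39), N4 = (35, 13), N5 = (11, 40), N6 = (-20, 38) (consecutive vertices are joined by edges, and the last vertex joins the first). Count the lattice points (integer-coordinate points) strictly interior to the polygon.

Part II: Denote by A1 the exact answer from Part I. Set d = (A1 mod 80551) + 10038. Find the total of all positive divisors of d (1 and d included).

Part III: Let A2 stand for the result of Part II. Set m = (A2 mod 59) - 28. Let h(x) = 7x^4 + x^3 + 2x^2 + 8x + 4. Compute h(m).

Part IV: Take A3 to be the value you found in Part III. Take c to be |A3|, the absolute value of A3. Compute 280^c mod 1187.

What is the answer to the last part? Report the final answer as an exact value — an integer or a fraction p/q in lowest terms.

357

Part I: cross terms: (-38*-15 - -39*-4)=414, (-39*-39 - -1*-15)=1506, (-1*13 - 35*-39)=1352, (35*40 - 11*13)=1257, (11*38 - -20*40)=1218, (-20*-4 - -38*38)=1524; twice the area = |7271| = 7271; area = 7271/2; boundary points = 1 + 2 + 4 + 3 + 1 + 6 = 17; strictly interior points = area - boundary/2 + 1 = 3628; answer 3628
Part II: A1 = 3628; d = 13666; 13666 = 2 * 6833; sigma = (1 + 2) * (1 + 6833) = 3 * 6834 = 20502; answer 20502
Part III: A2 = 20502; m = 1; 7*(1)^4 + 1*(1)^3 + 2*(1)^2 + 8*(1)^1 + 4 = (7) + (1) + (2) + (8) + (4) = 22; answer 22
Part IV: A3 = 22; c = 22; squarings mod 1187: 280^1=280, 280^2=58, 280^4=990, 280^8=825, 280^16=474; 280^22 = 280^2 * 280^4 * 280^16 = 357 (mod 1187); answer 357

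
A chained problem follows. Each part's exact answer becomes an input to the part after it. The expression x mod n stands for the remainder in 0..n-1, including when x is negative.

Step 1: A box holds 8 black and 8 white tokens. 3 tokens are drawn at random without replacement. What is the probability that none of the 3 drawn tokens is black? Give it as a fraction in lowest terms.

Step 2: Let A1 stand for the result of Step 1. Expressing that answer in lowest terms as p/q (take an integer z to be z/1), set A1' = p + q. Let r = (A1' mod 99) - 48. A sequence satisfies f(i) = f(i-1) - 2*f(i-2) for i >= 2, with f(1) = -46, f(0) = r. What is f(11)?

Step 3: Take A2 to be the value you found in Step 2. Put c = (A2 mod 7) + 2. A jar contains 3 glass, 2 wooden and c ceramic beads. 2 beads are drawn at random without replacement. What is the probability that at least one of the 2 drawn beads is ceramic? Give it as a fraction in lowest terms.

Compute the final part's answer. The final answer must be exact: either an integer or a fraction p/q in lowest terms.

9/11

Step 1: total draws C(16,3) = 560; favorable C(8,3) = 56; P = 1/10; answer 1/10
Step 2: A1 = 1/10; threaded value p + q = 11; r = -37; f(2) = 1*(-46) - 2*(-37) = 28; iterating: f(2)=28, f(3)=120, f(4)=64, f(5)=-176, f(6)=-304, f(7)=48, f(8)=656, f(9)=560, f(10)=-752, f(11)=-1872; answer -1872
Step 3: A2 = -1872; c = 6; total draws C(11,2) = 55; complement C(5,2) = 10; favorable 55 - 10 = 45; P = 9/11; answer 9/11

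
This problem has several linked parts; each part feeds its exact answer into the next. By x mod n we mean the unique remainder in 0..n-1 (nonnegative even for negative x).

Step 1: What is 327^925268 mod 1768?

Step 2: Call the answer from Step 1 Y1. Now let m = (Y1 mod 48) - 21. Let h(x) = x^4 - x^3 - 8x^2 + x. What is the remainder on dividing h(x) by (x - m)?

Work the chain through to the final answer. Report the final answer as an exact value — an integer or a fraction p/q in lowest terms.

Step 1: squarings mod 1768: 327^1=327, 327^2=849, 327^4=1225, 327^8=1361, 327^16=1225, 327^32=1361, 327^64=1225, 327^128=1361, 327^256=1225, 327^512=1361, 327^1024=1225, 327^2048=1361, 327^4096=1225, 327^8192=1361, 327^16384=1225, 327^32768=1361, 327^65536=1225, 327^131072=1361, 327^262144=1225, 327^524288=1361; 327^925268 = 327^4 * 327^16 * 327^64 * 327^512 * 327^1024 * 327^2048 * 327^4096 * 327^131072 * 327^262144 * 327^524288 = 1361 (mod 1768); answer 1361
Step 2: Y1 = 1361; m = -4; remainder = value at the root: 1*(-4)^4 - 1*(-4)^3 - 8*(-4)^2 + 1*(-4)^1 = (256) + (64) + (-128) + (-4) = 188; answer 188

188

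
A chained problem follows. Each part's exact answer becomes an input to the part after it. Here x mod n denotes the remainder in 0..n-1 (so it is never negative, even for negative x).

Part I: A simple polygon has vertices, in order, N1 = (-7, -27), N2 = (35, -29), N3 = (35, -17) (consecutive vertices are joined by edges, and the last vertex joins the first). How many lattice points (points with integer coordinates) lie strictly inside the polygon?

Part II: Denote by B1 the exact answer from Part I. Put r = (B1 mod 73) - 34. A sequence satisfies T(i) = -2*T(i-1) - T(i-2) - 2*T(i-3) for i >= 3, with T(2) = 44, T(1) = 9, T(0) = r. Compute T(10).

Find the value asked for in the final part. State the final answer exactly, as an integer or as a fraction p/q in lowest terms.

Part I: cross terms: (-7*-29 - 35*-27)=1148, (35*-17 - 35*-29)=420, (35*-27 - -7*-17)=-1064; twice the area = |504| = 504; area = 252; boundary points = 2 + 12 + 2 = 16; strictly interior points = area - boundary/2 + 1 = 245; answer 245
Part II: B1 = 245; r = -8; T(3) = -2*(44) - 1*(9) - 2*(-8) = -81; iterating: T(3)=-81, T(4)=100, T(5)=-207, T(6)=476, T(7)=-945, T(8)=1828, T(9)=-3663, T(10)=7388; answer 7388

7388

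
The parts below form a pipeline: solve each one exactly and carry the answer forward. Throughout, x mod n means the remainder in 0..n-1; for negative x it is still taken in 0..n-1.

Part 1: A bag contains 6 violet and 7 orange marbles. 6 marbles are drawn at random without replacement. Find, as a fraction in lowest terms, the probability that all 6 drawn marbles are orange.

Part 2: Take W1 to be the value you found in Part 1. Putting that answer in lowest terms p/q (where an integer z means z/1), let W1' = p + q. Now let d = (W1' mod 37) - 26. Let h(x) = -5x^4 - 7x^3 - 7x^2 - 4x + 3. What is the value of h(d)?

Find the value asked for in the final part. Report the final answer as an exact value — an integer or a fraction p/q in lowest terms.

-2402

Part 1: total draws C(13,6) = 1716; favorable C(7,6) = 7; P = 7/1716; answer 7/1716
Part 2: W1 = 7/1716; threaded value p + q = 1723; d = -5; -5*(-5)^4 - 7*(-5)^3 - 7*(-5)^2 - 4*(-5)^1 + 3 = (-3125) + (875) + (-175) + (20) + (3) = -2402; answer -2402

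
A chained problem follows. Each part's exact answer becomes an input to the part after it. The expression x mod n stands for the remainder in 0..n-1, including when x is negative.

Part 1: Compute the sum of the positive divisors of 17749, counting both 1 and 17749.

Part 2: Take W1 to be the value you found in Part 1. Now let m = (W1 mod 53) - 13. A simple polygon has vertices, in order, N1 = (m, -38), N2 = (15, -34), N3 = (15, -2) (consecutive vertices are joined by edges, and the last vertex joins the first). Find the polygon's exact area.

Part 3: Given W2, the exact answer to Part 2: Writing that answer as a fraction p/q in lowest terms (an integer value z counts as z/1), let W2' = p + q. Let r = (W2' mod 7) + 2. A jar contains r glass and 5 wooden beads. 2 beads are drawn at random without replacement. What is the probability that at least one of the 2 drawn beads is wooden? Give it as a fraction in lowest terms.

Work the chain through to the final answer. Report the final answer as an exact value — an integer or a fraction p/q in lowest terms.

Part 1: 17749 is prime, so its only divisors are 1 and 17749; sigma = 1 + 17749 = 17750; answer 17750
Part 2: W1 = 17750; m = 35; cross terms: (35*-34 - 15*-38)=-620, (15*-2 - 15*-34)=480, (15*-38 - 35*-2)=-500; twice the area = |-640| = 640; area = 320; answer 320
Part 3: W2 = 320; threaded value p + q = 321; r = 8; total draws C(13,2) = 78; complement C(8,2) = 28; favorable 78 - 28 = 50; P = 25/39; answer 25/39

25/39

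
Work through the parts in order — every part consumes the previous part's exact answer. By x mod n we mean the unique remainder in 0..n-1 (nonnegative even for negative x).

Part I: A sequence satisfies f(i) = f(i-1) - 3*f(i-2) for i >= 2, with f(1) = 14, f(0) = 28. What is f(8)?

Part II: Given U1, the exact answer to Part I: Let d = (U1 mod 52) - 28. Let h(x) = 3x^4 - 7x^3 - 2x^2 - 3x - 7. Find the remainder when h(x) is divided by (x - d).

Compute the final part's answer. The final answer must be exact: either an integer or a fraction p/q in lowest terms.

Part I: f(2) = 1*(14) - 3*(28) = -70; iterating: f(2)=-70, f(3)=-112, f(4)=98, f(5)=434, f(6)=140, f(7)=-1162, f(8)=-1582; answer -1582
Part II: U1 = -1582; d = 2; remainder = value at the root: 3*(2)^4 - 7*(2)^3 - 2*(2)^2 - 3*(2)^1 - 7 = (48) + (-56) + (-8) + (-6) + (-7) = -29; answer -29

-29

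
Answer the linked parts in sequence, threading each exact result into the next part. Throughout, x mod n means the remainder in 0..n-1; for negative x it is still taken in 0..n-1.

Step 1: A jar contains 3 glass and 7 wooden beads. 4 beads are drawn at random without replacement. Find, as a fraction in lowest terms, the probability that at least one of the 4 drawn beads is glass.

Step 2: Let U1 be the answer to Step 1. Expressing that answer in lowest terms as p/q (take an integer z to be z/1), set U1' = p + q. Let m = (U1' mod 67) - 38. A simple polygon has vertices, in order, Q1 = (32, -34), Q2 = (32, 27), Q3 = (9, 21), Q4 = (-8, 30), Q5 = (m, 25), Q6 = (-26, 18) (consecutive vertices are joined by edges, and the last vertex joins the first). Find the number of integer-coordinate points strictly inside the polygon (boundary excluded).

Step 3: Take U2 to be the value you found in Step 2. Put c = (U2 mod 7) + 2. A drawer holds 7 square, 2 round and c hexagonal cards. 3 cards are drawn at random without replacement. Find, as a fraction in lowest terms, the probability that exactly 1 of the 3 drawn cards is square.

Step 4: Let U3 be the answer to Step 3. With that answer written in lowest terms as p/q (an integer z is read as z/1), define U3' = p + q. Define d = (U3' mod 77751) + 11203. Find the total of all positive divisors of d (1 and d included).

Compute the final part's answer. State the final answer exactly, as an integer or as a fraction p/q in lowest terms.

Step 1: total draws C(10,4) = 210; complement C(7,4) = 35; favorable 210 - 35 = 175; P = 5/6; answer 5/6
Step 2: U1 = 5/6; threaded value p + q = 11; m = -27; cross terms: (32*27 - 32*-34)=1952, (32*21 - 9*27)=429, (9*30 - -8*21)=438, (-8*25 - -27*30)=610, (-27*18 - -26*25)=164, (-26*-34 - 32*18)=308; twice the area = |3901| = 3901; area = 3901/2; boundary points = 61 + 1 + 1 + 1 + 1 + 2 = 67; strictly interior points = area - boundary/2 + 1 = 1918; answer 1918
Step 3: U2 = 1918; c = 2; total draws C(11,3) = 165; favorable C(7,1)*C(4,2) = 42; P = 14/55; answer 14/55
Step 4: U3 = 14/55; threaded value p + q = 69; d = 11272; 11272 = 2^3 * 1409; sigma = (1 + 2 + 4 + 8) * (1 + 1409) = 15 * 1410 = 21150; answer 21150

21150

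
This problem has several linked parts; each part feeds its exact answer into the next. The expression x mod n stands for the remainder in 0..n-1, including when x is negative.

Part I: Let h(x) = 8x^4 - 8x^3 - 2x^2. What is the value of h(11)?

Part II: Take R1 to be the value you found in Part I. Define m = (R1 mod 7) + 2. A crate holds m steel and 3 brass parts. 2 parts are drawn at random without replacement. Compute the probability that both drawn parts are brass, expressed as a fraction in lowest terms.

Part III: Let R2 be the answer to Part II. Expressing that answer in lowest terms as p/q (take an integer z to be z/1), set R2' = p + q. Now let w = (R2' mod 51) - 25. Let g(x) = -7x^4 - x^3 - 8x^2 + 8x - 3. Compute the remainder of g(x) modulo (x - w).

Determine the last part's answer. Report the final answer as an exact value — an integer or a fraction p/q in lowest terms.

-731739

Part I: 8*(11)^4 - 8*(11)^3 - 2*(11)^2 = (117128) + (-10648) + (-242) = 106238; answer 106238
Part II: R1 = 106238; m = 8; total draws C(11,2) = 55; favorable C(3,2) = 3; P = 3/55; answer 3/55
Part III: R2 = 3/55; threaded value p + q = 58; w = -18; remainder = value at the root: -7*(-18)^4 - 1*(-18)^3 - 8*(-18)^2 + 8*(-18)^1 - 3 = (-734832) + (5832) + (-2592) + (-144) + (-3) = -731739; answer -731739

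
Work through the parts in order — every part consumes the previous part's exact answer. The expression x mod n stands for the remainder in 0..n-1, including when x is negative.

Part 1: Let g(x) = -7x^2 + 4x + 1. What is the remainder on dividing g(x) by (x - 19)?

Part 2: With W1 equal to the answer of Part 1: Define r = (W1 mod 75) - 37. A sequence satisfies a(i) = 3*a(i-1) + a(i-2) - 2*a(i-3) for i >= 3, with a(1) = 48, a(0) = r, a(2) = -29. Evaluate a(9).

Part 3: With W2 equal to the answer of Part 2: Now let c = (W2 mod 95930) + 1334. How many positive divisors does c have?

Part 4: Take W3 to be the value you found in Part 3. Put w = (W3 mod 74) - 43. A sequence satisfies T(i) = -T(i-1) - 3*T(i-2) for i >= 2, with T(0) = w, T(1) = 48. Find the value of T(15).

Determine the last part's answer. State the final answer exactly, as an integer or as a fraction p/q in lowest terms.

Part 1: remainder = value at the root: -7*(19)^2 + 4*(19)^1 + 1 = (-2527) + (76) + (1) = -2450; answer -2450
Part 2: W1 = -2450; r = -12; a(3) = 3*(-29) + 1*(48) - 2*(-12) = -15; iterating: a(3)=-15, a(4)=-170, a(5)=-467, a(6)=-1541, a(7)=-4750, a(8)=-14857, a(9)=-46239; answer -46239
Part 3: W2 = -46239; c = 51025; 51025 = 5^2 * 13 * 157; number of divisors = (2+1) * (1+1) * (1+1) = 12; answer 12
Part 4: W3 = 12; w = -31; T(2) = -1*(48) - 3*(-31) = 45; iterating: T(2)=45, T(3)=-189, T(4)=54, T(5)=513, T(6)=-675, T(7)=-864, T(8)=2889, T(9)=-297, T(10)=-8370, T(11)=9261, T(12)=15849, T(13)=-43632, T(14)=-3915, T(15)=134811; answer 134811

134811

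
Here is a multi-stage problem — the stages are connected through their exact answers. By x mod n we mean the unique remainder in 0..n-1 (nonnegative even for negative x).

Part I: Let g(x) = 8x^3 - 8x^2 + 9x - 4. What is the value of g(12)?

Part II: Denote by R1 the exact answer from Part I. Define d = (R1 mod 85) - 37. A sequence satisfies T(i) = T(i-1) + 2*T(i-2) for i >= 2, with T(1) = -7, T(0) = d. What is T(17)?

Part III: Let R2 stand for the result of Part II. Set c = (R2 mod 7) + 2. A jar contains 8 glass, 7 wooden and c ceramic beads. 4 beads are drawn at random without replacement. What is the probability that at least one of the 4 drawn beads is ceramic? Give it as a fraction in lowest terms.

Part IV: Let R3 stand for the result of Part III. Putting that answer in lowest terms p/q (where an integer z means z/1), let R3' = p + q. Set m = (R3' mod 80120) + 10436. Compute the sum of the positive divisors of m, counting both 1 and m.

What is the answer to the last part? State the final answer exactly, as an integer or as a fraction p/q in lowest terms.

Part I: 8*(12)^3 - 8*(12)^2 + 9*(12)^1 - 4 = (13824) + (-1152) + (108) + (-4) = 12776; answer 12776
Part II: R1 = 12776; d = -11; T(2) = 1*(-7) + 2*(-11) = -29; iterating: T(2)=-29, T(3)=-43, T(4)=-101, T(5)=-187, T(6)=-389, T(7)=-763, T(8)=-1541, T(9)=-3067, T(10)=-6149, T(11)=-12283, T(12)=-24581, T(13)=-49147, T(14)=-98309, T(15)=-196603, T(16)=-393221, T(17)=-786427; answer -786427
Part III: R2 = -786427; c = 4; total draws C(19,4) = 3876; complement C(15,4) = 1365; favorable 3876 - 1365 = 2511; P = 837/1292; answer 837/1292
Part IV: R3 = 837/1292; threaded value p + q = 2129; m = 12565; 12565 = 5 * 7 * 359; sigma = (1 + 5) * (1 + 7) * (1 + 359) = 6 * 8 * 360 = 17280; answer 17280

17280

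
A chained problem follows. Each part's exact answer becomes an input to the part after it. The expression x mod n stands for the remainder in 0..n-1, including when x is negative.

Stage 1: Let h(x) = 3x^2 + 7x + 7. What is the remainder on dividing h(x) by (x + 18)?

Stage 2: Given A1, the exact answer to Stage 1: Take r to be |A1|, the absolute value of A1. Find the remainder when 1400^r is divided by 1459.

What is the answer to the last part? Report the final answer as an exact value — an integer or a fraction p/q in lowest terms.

425

Stage 1: remainder = value at the root: 3*(-18)^2 + 7*(-18)^1 + 7 = (972) + (-126) + (7) = 853; answer 853
Stage 2: A1 = 853; r = 853; squarings mod 1459: 1400^1=1400, 1400^2=563, 1400^4=366, 1400^8=1187, 1400^16=1034, 1400^32=1168, 1400^64=59, 1400^128=563, 1400^256=366, 1400^512=1187; 1400^853 = 1400^1 * 1400^4 * 1400^16 * 1400^64 * 1400^256 * 1400^512 = 425 (mod 1459); answer 425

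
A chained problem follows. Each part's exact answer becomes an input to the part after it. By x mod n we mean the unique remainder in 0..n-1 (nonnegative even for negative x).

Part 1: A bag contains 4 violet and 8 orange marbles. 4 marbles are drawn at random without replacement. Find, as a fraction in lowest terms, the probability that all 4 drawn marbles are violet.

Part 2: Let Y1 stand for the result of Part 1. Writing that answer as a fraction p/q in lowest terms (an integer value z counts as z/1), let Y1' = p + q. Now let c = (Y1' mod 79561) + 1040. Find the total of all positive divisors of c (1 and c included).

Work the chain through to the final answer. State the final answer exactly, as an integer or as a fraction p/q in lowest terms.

4092

Part 1: total draws C(12,4) = 495; favorable C(4,4) = 1; P = 1/495; answer 1/495
Part 2: Y1 = 1/495; threaded value p + q = 496; c = 1536; 1536 = 2^9 * 3; sigma = (1 + 2 + 4 + 8 + 16 + 32 + 64 + 128 + 256 + 512) * (1 + 3) = 1023 * 4 = 4092; answer 4092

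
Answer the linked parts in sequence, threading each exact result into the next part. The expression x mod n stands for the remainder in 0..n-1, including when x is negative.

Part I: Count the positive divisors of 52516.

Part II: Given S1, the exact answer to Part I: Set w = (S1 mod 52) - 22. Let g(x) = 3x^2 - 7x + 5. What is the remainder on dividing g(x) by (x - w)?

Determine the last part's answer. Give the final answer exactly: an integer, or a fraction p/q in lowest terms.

375

Part I: 52516 = 2^2 * 19 * 691; number of divisors = (2+1) * (1+1) * (1+1) = 12; answer 12
Part II: S1 = 12; w = -10; remainder = value at the root: 3*(-10)^2 - 7*(-10)^1 + 5 = (300) + (70) + (5) = 375; answer 375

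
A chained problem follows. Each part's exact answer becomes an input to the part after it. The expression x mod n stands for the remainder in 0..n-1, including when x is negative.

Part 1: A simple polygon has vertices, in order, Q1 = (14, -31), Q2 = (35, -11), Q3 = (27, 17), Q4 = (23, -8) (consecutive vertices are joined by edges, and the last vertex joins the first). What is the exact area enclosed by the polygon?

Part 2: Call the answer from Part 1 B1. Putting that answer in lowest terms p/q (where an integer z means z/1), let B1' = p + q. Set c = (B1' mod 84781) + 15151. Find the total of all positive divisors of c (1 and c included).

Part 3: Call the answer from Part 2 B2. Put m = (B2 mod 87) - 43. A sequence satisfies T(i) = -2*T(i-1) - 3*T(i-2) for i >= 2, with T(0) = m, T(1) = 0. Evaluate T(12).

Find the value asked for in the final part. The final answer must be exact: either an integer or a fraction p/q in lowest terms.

Part 1: cross terms: (14*-11 - 35*-31)=931, (35*17 - 27*-11)=892, (27*-8 - 23*17)=-607, (23*-31 - 14*-8)=-601; twice the area = |615| = 615; area = 615/2; answer 615/2
Part 2: B1 = 615/2; threaded value p + q = 617; c = 15768; 15768 = 2^3 * 3^3 * 73; sigma = (1 + 2 + 4 + 8) * (1 + 3 + 9 + 27) * (1 + 73) = 15 * 40 * 74 = 44400; answer 44400
Part 3: B2 = 44400; m = -13; T(2) = -2*(0) - 3*(-13) = 39; iterating: T(2)=39, T(3)=-78, T(4)=39, T(5)=156, T(6)=-429, T(7)=390, T(8)=507, T(9)=-2184, T(10)=2847, T(11)=858, T(12)=-10257; answer -10257

-10257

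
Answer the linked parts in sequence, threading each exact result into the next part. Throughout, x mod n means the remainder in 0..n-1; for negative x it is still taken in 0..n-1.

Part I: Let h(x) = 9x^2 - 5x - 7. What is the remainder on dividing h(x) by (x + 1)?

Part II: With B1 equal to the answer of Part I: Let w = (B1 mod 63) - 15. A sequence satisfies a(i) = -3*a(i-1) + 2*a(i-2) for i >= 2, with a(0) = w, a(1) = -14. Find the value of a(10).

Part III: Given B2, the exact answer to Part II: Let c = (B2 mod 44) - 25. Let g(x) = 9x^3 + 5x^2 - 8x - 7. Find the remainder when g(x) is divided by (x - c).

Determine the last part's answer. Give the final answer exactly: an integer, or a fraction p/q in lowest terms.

Part I: remainder = value at the root: 9*(-1)^2 - 5*(-1)^1 - 7 = (9) + (5) + (-7) = 7; answer 7
Part II: B1 = 7; w = -8; a(2) = -3*(-14) + 2*(-8) = 26; iterating: a(2)=26, a(3)=-106, a(4)=370, a(5)=-1322, a(6)=4706, a(7)=-16762, a(8)=59698, a(9)=-212618, a(10)=757250; answer 757250
Part III: B2 = 757250; c = -15; remainder = value at the root: 9*(-15)^3 + 5*(-15)^2 - 8*(-15)^1 - 7 = (-30375) + (1125) + (120) + (-7) = -29137; answer -29137

-29137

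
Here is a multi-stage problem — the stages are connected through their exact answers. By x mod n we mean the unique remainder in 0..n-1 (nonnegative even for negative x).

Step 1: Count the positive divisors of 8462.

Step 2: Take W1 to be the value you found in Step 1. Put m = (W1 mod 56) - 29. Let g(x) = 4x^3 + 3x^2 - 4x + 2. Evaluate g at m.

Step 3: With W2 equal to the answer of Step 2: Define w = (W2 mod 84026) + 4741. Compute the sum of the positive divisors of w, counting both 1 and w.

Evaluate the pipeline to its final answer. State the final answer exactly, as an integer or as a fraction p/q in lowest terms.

51744

Step 1: 8462 = 2 * 4231; number of divisors = (1+1) * (1+1) = 4; answer 4
Step 2: W1 = 4; m = -25; 4*(-25)^3 + 3*(-25)^2 - 4*(-25)^1 + 2 = (-62500) + (1875) + (100) + (2) = -60523; answer -60523
Step 3: W2 = -60523; w = 28244; 28244 = 2^2 * 23 * 307; sigma = (1 + 2 + 4) * (1 + 23) * (1 + 307) = 7 * 24 * 308 = 51744; answer 51744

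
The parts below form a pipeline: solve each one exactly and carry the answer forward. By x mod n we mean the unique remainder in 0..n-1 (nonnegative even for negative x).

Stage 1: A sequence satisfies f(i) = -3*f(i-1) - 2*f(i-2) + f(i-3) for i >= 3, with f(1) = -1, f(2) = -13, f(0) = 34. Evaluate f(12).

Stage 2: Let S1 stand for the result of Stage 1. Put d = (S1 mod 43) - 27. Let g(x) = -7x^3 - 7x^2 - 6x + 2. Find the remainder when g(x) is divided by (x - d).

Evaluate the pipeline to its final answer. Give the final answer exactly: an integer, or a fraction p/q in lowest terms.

6362

Stage 1: f(3) = -3*(-13) - 2*(-1) + 1*(34) = 75; iterating: f(3)=75, f(4)=-200, f(5)=437, f(6)=-836, f(7)=1434, f(8)=-2193, f(9)=2875, f(10)=-2805, f(11)=472, f(12)=7069; answer 7069
Stage 2: S1 = 7069; d = -10; remainder = value at the root: -7*(-10)^3 - 7*(-10)^2 - 6*(-10)^1 + 2 = (7000) + (-700) + (60) + (2) = 6362; answer 6362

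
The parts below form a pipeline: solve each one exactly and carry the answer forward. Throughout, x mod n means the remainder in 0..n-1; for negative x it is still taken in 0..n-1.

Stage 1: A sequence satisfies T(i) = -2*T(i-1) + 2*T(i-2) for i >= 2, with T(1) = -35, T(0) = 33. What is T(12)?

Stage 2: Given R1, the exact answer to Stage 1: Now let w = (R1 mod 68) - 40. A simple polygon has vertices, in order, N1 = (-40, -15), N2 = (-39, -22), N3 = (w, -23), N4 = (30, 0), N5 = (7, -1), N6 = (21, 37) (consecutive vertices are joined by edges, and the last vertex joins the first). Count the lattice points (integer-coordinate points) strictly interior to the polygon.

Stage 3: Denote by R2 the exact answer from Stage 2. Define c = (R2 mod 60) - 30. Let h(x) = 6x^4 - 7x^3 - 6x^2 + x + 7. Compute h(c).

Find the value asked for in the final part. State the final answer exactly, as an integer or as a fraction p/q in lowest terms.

Stage 1: T(2) = -2*(-35) + 2*(33) = 136; iterating: T(2)=136, T(3)=-342, T(4)=956, T(5)=-2596, T(6)=7104, T(7)=-19400, T(8)=53008, T(9)=-144816, T(10)=395648, T(11)=-1080928, T(12)=2953152; answer 2953152
Stage 2: R1 = 2953152; w = 8; cross terms: (-40*-22 - -39*-15)=295, (-39*-23 - 8*-22)=1073, (8*0 - 30*-23)=690, (30*-1 - 7*0)=-30, (7*37 - 21*-1)=280, (21*-15 - -40*37)=1165; twice the area = |3473| = 3473; area = 3473/2; boundary points = 1 + 1 + 1 + 1 + 2 + 1 = 7; strictly interior points = area - boundary/2 + 1 = 1734; answer 1734
Stage 3: R2 = 1734; c = 24; 6*(24)^4 - 7*(24)^3 - 6*(24)^2 + 1*(24)^1 + 7 = (1990656) + (-96768) + (-3456) + (24) + (7) = 1890463; answer 1890463

1890463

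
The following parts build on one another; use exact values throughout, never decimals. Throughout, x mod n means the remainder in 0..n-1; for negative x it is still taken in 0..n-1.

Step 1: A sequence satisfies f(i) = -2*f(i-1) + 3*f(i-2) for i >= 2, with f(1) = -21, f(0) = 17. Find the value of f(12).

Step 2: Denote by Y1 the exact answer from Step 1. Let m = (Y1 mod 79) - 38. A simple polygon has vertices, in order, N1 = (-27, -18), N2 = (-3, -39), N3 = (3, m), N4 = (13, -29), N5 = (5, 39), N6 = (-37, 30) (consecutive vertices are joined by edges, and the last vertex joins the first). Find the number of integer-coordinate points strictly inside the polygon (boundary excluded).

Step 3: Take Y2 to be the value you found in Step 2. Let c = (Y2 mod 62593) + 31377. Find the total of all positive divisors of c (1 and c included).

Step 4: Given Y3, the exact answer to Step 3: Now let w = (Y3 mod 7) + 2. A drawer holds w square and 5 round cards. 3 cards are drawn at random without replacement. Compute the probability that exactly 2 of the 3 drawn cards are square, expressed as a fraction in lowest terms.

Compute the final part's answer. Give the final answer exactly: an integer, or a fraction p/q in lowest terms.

1/7

Step 1: f(2) = -2*(-21) + 3*(17) = 93; iterating: f(2)=93, f(3)=-249, f(4)=777, f(5)=-2301, f(6)=6933, f(7)=-20769, f(8)=62337, f(9)=-186981, f(10)=560973, f(11)=-1682889, f(12)=5048697; answer 5048697
Step 2: Y1 = 5048697; m = 6; cross terms: (-27*-39 - -3*-18)=999, (-3*6 - 3*-39)=99, (3*-29 - 13*6)=-165, (13*39 - 5*-29)=652, (5*30 - -37*39)=1593, (-37*-18 - -27*30)=1476; twice the area = |4654| = 4654; area = 2327; boundary points = 3 + 3 + 5 + 4 + 3 + 2 = 20; strictly interior points = area - boundary/2 + 1 = 2318; answer 2318
Step 3: Y2 = 2318; c = 33695; 33695 = 5 * 23 * 293; sigma = (1 + 5) * (1 + 23) * (1 + 293) = 6 * 24 * 294 = 42336; answer 42336
Step 4: Y3 = 42336; w = 2; total draws C(7,3) = 35; favorable C(2,2)*C(5,1) = 5; P = 1/7; answer 1/7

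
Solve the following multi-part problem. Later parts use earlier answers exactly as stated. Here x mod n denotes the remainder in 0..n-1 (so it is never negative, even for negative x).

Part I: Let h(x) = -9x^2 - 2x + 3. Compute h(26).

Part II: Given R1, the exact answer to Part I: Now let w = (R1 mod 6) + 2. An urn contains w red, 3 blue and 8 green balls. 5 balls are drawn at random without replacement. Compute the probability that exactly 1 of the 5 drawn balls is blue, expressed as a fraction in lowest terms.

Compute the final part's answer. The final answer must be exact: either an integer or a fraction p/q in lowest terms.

65/136

Part I: -9*(26)^2 - 2*(26)^1 + 3 = (-6084) + (-52) + (3) = -6133; answer -6133
Part II: R1 = -6133; w = 7; total draws C(18,5) = 8568; favorable C(3,1)*C(15,4) = 4095; P = 65/136; answer 65/136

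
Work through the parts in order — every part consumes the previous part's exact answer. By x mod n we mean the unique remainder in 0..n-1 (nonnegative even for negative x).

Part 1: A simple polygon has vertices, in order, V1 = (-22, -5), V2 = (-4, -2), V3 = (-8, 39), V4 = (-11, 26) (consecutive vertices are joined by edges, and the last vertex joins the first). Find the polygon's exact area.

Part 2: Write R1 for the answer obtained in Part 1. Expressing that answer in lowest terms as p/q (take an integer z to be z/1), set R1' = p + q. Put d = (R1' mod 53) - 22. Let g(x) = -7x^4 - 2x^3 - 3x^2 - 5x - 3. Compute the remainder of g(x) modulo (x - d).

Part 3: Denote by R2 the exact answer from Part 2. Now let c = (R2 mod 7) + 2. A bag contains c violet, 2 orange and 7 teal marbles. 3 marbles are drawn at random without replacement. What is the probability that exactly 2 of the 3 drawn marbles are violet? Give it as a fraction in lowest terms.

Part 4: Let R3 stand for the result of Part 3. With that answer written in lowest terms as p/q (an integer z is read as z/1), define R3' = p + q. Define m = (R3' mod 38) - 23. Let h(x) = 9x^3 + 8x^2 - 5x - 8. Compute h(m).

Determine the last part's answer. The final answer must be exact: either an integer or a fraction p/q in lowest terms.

-58756

Part 1: cross terms: (-22*-2 - -4*-5)=24, (-4*39 - -8*-2)=-172, (-8*26 - -11*39)=221, (-11*-5 - -22*26)=627; twice the area = |700| = 700; area = 350; answer 350
Part 2: R1 = 350; threaded value p + q = 351; d = 11; remainder = value at the root: -7*(11)^4 - 2*(11)^3 - 3*(11)^2 - 5*(11)^1 - 3 = (-102487) + (-2662) + (-363) + (-55) + (-3) = -105570; answer -105570
Part 3: R2 = -105570; c = 6; total draws C(15,3) = 455; favorable C(6,2)*C(9,1) = 135; P = 27/91; answer 27/91
Part 4: R3 = 27/91; threaded value p + q = 118; m = -19; 9*(-19)^3 + 8*(-19)^2 - 5*(-19)^1 - 8 = (-61731) + (2888) + (95) + (-8) = -58756; answer -58756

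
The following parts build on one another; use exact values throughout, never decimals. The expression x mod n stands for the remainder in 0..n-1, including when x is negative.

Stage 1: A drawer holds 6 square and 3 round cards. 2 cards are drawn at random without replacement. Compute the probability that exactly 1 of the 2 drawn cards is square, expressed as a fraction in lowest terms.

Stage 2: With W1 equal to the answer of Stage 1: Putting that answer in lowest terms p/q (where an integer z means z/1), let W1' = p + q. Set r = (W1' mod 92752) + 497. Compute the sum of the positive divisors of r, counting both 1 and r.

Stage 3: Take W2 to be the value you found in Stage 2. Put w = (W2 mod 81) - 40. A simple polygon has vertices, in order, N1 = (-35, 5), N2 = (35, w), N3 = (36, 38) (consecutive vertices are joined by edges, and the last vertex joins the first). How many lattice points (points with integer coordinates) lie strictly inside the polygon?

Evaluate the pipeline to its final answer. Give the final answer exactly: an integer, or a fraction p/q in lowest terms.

1367

Stage 1: total draws C(9,2) = 36; favorable C(6,1)*C(3,1) = 18; P = 1/2; answer 1/2
Stage 2: W1 = 1/2; threaded value p + q = 3; r = 500; 500 = 2^2 * 5^3; sigma = (1 + 2 + 4) * (1 + 5 + 25 + 125) = 7 * 156 = 1092; answer 1092
Stage 3: W2 = 1092; w = -1; cross terms: (-35*-1 - 35*5)=-140, (35*38 - 36*-1)=1366, (36*5 - -35*38)=1510; twice the area = |2736| = 2736; area = 1368; boundary points = 2 + 1 + 1 = 4; strictly interior points = area - boundary/2 + 1 = 1367; answer 1367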